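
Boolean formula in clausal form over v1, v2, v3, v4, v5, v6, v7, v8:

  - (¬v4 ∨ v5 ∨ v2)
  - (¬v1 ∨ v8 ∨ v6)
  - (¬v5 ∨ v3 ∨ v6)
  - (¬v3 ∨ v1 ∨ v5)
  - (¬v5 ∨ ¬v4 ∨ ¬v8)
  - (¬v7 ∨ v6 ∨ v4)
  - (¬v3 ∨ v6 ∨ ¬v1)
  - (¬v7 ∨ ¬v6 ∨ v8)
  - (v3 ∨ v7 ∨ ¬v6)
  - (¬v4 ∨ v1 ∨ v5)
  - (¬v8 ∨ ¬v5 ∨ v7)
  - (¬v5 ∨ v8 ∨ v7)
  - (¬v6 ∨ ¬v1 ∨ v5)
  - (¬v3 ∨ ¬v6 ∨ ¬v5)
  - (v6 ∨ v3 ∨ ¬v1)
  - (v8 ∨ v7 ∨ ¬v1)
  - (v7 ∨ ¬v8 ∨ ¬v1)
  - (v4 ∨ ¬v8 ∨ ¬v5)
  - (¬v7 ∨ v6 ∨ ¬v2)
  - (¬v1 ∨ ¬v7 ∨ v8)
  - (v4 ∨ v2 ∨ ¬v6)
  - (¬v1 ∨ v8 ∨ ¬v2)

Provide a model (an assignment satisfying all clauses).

v1 = False, v2 = True, v3 = False, v4 = False, v5 = False, v6 = False, v7 = False, v8 = False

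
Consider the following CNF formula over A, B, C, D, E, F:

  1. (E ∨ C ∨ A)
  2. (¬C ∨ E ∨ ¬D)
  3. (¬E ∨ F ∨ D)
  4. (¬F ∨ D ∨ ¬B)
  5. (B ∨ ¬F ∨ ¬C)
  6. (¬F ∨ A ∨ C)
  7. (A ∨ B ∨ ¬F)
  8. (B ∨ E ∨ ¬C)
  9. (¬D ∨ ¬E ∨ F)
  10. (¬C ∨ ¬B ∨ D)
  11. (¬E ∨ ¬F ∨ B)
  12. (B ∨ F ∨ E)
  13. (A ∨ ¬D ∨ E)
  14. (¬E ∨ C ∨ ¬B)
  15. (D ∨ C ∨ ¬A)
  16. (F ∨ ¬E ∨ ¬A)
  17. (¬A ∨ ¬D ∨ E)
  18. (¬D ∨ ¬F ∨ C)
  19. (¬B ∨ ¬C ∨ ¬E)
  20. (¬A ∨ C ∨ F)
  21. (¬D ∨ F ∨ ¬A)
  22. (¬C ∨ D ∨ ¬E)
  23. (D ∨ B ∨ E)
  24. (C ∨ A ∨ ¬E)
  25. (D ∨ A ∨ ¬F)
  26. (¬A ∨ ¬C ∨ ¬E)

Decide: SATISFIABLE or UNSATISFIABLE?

UNSATISFIABLE

E = True:
  F = True:
    propagation gives B=True, D=True, C=True; an empty clause results — contradiction.
  F = False:
    propagation gives D=True; an empty clause results — contradiction.
E = False:
  D = True:
    propagation gives C=False, A=True; an empty clause results — contradiction.
  D = False:
    propagation gives B=True, F=False, C=False, A=True; an empty clause results — contradiction.
Every branch closes, so no satisfying assignment exists.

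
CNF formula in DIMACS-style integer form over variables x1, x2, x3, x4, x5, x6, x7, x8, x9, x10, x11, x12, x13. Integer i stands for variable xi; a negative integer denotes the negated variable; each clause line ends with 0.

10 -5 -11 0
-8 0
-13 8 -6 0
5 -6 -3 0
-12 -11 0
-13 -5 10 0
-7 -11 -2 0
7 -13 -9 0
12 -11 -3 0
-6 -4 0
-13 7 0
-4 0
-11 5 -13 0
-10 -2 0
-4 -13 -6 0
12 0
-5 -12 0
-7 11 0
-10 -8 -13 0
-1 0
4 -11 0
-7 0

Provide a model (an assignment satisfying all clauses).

(NOT x8) is a unit clause, so x8 = False.
Unit propagation: (NOT x4) forces x4 = False.
(x12) is a unit clause, so x12 = True.
Unit propagation: (NOT x11) forces x11 = False.
Unit propagation: (NOT x5) forces x5 = False.
(NOT x7) is a unit clause, so x7 = False.
Unit propagation: (NOT x13) forces x13 = False.
The clause (NOT x1) is unit: x1 must be False.
Pure literal: x2 appears only negated; assign x2 = False.
Pure literal: x3 appears only negated; assign x3 = False.
x6, x9, x10 are now unconstrained; take x6 = True, x9 = True, x10 = False.
Every clause has at least one true literal under this assignment.

x1 = F  x2 = F  x3 = F  x4 = F  x5 = F  x6 = T  x7 = F  x8 = F  x9 = T  x10 = F  x11 = F  x12 = T  x13 = F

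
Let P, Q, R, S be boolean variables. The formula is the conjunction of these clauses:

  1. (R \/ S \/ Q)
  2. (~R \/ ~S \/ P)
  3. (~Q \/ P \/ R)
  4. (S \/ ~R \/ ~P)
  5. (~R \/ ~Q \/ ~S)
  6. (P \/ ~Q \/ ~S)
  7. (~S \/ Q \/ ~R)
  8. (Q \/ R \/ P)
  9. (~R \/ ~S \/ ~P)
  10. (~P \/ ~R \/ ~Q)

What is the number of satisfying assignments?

Satisfying assignments:
  P=F Q=F R=T S=F
  P=F Q=T R=T S=F
  P=T Q=F R=F S=T
  P=T Q=T R=F S=F
  P=T Q=T R=F S=T
That's 5 in total.

5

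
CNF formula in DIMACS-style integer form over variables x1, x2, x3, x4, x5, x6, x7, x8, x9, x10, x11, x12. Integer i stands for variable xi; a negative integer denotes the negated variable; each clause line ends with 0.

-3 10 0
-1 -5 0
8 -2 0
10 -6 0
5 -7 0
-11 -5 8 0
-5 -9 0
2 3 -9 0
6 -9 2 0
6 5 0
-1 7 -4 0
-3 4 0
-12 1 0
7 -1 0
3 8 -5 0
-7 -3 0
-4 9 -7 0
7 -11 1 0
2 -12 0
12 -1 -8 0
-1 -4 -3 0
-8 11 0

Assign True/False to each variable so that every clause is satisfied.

x10 occurs only positively in the remaining clauses — set x10 = True.
Set x1 = False and propagate.
  then x12 is forced to False.
Try x2 = True.
  then x8 is forced to True.
  then x11 is forced to True.
  then x7 is forced to True.
  then x5 is forced to True.
  then x9 is forced to False.
  then x3 is forced to False.
  then x4 is forced to False.
x6 is now unconstrained; take x6 = True.
Every clause has at least one true literal under this assignment.
Check each clause:
  1. (x10 ∨ ¬x3) — x10 is true.
  2. (¬x5 ∨ ¬x1) — ¬x1 is true.
  3. (x8 ∨ ¬x2) — x8 is true.
  4. (¬x6 ∨ x10) — x10 is true.
  5. (x5 ∨ ¬x7) — x5 is true.
  6. (x8 ∨ ¬x11 ∨ ¬x5) — x8 is true.
  7. (¬x5 ∨ ¬x9) — ¬x9 is true.
  8. (¬x9 ∨ x2 ∨ x3) — x2 is true.
  9. (x6 ∨ x2 ∨ ¬x9) — x2 is true.
  10. (x6 ∨ x5) — x5 is true.
  11. (¬x4 ∨ x7 ∨ ¬x1) — ¬x4 is true.
  12. (¬x3 ∨ x4) — ¬x3 is true.
  13. (¬x12 ∨ x1) — ¬x12 is true.
  14. (x7 ∨ ¬x1) — ¬x1 is true.
  15. (x3 ∨ x8 ∨ ¬x5) — x8 is true.
  16. (¬x7 ∨ ¬x3) — ¬x3 is true.
  17. (¬x7 ∨ x9 ∨ ¬x4) — ¬x4 is true.
  18. (¬x11 ∨ x1 ∨ x7) — x7 is true.
  19. (¬x12 ∨ x2) — x2 is true.
  20. (x12 ∨ ¬x8 ∨ ¬x1) — ¬x1 is true.
  21. (¬x3 ∨ ¬x4 ∨ ¬x1) — ¬x4 is true.
  22. (x11 ∨ ¬x8) — x11 is true.

x1=F, x2=T, x3=F, x4=F, x5=T, x6=T, x7=T, x8=T, x9=F, x10=T, x11=T, x12=F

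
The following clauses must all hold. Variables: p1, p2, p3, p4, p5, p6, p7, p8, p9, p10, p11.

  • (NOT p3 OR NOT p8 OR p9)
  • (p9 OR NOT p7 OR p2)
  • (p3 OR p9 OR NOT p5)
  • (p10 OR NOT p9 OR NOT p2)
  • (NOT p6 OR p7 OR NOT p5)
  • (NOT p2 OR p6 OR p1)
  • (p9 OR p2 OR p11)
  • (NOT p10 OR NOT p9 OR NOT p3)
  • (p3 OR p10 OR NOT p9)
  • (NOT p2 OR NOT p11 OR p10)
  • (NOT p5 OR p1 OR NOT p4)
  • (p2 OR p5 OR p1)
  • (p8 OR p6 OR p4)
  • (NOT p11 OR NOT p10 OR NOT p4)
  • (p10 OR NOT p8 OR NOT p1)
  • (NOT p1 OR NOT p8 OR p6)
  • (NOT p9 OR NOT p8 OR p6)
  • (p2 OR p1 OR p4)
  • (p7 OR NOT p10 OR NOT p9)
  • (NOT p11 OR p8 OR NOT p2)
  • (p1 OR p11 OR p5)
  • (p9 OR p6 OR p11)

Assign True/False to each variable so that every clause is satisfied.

Branch on p1: take p1 = True.
For the remaining variables, p2 = True, p3 = False, p4 = True, p5 = False, p6 = True, p7 = True, p8 = False, p9 = True, p10 = True, p11 = False works.

p1=True  p2=True  p3=False  p4=True  p5=False  p6=True  p7=True  p8=False  p9=True  p10=True  p11=False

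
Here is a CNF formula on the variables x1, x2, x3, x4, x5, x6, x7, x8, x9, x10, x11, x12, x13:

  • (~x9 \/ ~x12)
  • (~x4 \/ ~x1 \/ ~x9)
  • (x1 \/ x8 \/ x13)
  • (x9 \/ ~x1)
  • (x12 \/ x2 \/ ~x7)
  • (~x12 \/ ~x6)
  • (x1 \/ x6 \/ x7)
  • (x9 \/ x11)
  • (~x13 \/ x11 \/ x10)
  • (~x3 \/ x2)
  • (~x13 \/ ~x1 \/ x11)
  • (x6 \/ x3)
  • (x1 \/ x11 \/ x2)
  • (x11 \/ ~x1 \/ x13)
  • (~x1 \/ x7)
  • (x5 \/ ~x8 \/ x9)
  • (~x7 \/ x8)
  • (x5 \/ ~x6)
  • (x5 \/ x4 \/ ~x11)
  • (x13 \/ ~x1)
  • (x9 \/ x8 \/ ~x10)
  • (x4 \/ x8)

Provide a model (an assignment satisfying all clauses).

x1=True, x2=True, x3=True, x4=False, x5=True, x6=False, x7=True, x8=True, x9=True, x10=False, x11=True, x12=False, x13=True

Check each clause:
  1. (~x12 \/ ~x9) — ~x12 is true.
  2. (~x1 \/ ~x9 \/ ~x4) — ~x4 is true.
  3. (x13 \/ x1 \/ x8) — x8 is true.
  4. (x9 \/ ~x1) — x9 is true.
  5. (x12 \/ ~x7 \/ x2) — x2 is true.
  6. (~x12 \/ ~x6) — ~x6 is true.
  7. (x1 \/ x7 \/ x6) — x1 is true.
  8. (x11 \/ x9) — x9 is true.
  9. (x10 \/ ~x13 \/ x11) — x11 is true.
  10. (x2 \/ ~x3) — x2 is true.
  11. (~x1 \/ ~x13 \/ x11) — x11 is true.
  12. (x6 \/ x3) — x3 is true.
  13. (x11 \/ x1 \/ x2) — x1 is true.
  14. (x11 \/ ~x1 \/ x13) — x11 is true.
  15. (~x1 \/ x7) — x7 is true.
  16. (x9 \/ ~x8 \/ x5) — x9 is true.
  17. (x8 \/ ~x7) — x8 is true.
  18. (x5 \/ ~x6) — ~x6 is true.
  19. (x5 \/ ~x11 \/ x4) — x5 is true.
  20. (~x1 \/ x13) — x13 is true.
  21. (x9 \/ ~x10 \/ x8) — x8 is true.
  22. (x8 \/ x4) — x8 is true.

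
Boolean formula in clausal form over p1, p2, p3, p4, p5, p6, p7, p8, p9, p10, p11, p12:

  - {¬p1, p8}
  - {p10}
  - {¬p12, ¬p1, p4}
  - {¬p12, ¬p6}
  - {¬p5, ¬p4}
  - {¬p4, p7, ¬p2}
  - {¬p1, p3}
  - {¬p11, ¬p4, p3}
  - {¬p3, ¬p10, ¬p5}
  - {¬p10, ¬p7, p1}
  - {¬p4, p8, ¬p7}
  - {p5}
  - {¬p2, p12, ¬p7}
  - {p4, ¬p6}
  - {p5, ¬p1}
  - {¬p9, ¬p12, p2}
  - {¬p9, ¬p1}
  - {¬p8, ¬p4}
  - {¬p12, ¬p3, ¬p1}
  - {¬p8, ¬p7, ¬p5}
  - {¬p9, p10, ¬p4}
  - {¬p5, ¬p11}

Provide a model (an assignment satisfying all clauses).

Unit propagation: (p10) forces p10 = True.
The clause (p5) is unit: p5 must be True.
The clause (¬p4) is unit: p4 must be False.
The clause (¬p3) is unit: p3 must be False.
Unit propagation: (¬p1) forces p1 = False.
The clause (¬p7) is unit: p7 must be False.
Unit propagation: (¬p6) forces p6 = False.
The clause (¬p11) is unit: p11 must be False.
Pure literal: p12 appears only negated; assign p12 = False.
p2, p8, p9 are now unconstrained; take p2 = False, p8 = False, p9 = True.
Every clause has at least one true literal under this assignment.
Check each clause:
  1. {¬p1, p8} — ¬p1 is true.
  2. {p10} — p10 is true.
  3. {¬p1, p4, ¬p12} — ¬p12 is true.
  4. {¬p6, ¬p12} — ¬p6 is true.
  5. {¬p4, ¬p5} — ¬p4 is true.
  6. {¬p2, ¬p4, p7} — ¬p4 is true.
  7. {¬p1, p3} — ¬p1 is true.
  8. {¬p4, ¬p11, p3} — ¬p4 is true.
  9. {¬p3, ¬p10, ¬p5} — ¬p3 is true.
  10. {¬p7, ¬p10, p1} — ¬p7 is true.
  11. {p8, ¬p7, ¬p4} — ¬p7 is true.
  12. {p5} — p5 is true.
  13. {¬p2, p12, ¬p7} — ¬p7 is true.
  14. {¬p6, p4} — ¬p6 is true.
  15. {p5, ¬p1} — p5 is true.
  16. {¬p9, ¬p12, p2} — ¬p12 is true.
  17. {¬p9, ¬p1} — ¬p1 is true.
  18. {¬p8, ¬p4} — ¬p8 is true.
  19. {¬p12, ¬p1, ¬p3} — ¬p12 is true.
  20. {¬p5, ¬p7, ¬p8} — ¬p8 is true.
  21. {¬p9, p10, ¬p4} — p10 is true.
  22. {¬p11, ¬p5} — ¬p11 is true.

p1=0, p2=0, p3=0, p4=0, p5=1, p6=0, p7=0, p8=0, p9=1, p10=1, p11=0, p12=0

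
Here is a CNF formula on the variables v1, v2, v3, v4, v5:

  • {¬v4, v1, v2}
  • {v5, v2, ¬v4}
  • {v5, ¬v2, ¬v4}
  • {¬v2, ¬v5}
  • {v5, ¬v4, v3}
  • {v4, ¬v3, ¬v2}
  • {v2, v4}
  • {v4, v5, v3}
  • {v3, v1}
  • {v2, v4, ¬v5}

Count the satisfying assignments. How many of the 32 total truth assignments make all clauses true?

2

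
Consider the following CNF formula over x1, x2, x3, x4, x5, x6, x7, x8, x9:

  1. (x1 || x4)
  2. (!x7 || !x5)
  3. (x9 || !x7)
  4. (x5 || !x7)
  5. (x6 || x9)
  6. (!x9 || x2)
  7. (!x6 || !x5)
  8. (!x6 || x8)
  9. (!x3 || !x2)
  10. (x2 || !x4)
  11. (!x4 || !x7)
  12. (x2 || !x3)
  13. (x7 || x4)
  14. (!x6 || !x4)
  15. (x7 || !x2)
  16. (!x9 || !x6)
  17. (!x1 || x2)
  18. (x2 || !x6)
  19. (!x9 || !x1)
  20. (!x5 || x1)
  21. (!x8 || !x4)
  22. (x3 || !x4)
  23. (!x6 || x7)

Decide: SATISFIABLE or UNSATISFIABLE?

UNSATISFIABLE

x2 = True:
  propagation gives x3=False, x7=True, x5=False; an empty clause results — contradiction.
x2 = False:
  propagation gives x9=False, x7=False, x6=True; an empty clause results — contradiction.
Every branch closes, so no satisfying assignment exists.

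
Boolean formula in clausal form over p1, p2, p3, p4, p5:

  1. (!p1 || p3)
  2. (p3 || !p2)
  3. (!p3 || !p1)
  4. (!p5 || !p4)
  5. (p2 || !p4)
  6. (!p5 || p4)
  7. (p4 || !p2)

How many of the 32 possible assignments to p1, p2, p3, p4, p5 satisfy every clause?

3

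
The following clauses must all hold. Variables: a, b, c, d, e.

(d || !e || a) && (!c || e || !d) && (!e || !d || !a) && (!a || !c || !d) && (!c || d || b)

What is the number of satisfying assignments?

17

Split on d, then a.
  d=1, a=1: remaining (b,c,e) ∈ {(0,0,0); (1,0,0)} — 2.
  d=1, a=0: b free; 3 ways for (c,e) × 2^1 = 6.
  d=0, a=1: e free; 3 ways for (b,c) × 2^1 = 6.
  d=0, a=0: remaining (b,c,e) ∈ {(0,0,0); (1,0,0); (1,1,0)} — 3.
Total: 2 + 6 + 6 + 3 = 17.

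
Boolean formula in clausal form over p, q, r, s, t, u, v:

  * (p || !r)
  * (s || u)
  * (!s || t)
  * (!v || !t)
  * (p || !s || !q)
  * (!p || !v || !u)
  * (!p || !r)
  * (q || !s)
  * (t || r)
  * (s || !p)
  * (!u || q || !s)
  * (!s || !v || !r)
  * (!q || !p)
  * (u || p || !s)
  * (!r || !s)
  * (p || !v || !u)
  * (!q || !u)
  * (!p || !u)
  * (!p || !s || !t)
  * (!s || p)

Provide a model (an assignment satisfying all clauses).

p=0, q=0, r=0, s=0, t=1, u=1, v=0

Check each clause:
  1. (!r || p) — !r is true.
  2. (s || u) — u is true.
  3. (!s || t) — !s is true.
  4. (!t || !v) — !v is true.
  5. (p || !s || !q) — !s is true.
  6. (!v || !p || !u) — !v is true.
  7. (!r || !p) — !r is true.
  8. (!s || q) — !s is true.
  9. (r || t) — t is true.
  10. (!p || s) — !p is true.
  11. (!s || q || !u) — !s is true.
  12. (!v || !s || !r) — !v is true.
  13. (!q || !p) — !q is true.
  14. (p || u || !s) — !s is true.
  15. (!s || !r) — !s is true.
  16. (!u || !v || p) — !v is true.
  17. (!u || !q) — !q is true.
  18. (!p || !u) — !p is true.
  19. (!p || !t || !s) — !s is true.
  20. (!s || p) — !s is true.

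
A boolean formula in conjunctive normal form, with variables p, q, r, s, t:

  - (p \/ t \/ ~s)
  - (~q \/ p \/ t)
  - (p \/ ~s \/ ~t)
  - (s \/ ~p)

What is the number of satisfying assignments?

Case analysis on p and s:
  p=1, s=1: q, r, t free → 2^3 = 8.
  p=1, s=0: a clause becomes empty — 0.
  p=0, s=1: a clause becomes empty — 0.
  p=0, s=0: r free; 3 ways for (q,t) × 2^1 = 6.
Total: 8 + 0 + 0 + 6 = 14.

14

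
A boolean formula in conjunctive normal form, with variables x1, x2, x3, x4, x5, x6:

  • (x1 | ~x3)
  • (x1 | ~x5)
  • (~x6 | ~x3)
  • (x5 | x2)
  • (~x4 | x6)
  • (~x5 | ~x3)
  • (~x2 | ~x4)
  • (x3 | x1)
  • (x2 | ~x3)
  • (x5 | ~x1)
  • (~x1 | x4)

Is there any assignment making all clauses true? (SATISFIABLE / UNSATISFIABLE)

Set x1 = True and propagate.
  then x5 is forced to True.
  then x3 is forced to False.
  then x4 is forced to True.
  then x6 is forced to True.
  then x2 is forced to False.
So x1=1  x2=0  x3=0  x4=1  x5=1  x6=1 is a satisfying assignment.

SATISFIABLE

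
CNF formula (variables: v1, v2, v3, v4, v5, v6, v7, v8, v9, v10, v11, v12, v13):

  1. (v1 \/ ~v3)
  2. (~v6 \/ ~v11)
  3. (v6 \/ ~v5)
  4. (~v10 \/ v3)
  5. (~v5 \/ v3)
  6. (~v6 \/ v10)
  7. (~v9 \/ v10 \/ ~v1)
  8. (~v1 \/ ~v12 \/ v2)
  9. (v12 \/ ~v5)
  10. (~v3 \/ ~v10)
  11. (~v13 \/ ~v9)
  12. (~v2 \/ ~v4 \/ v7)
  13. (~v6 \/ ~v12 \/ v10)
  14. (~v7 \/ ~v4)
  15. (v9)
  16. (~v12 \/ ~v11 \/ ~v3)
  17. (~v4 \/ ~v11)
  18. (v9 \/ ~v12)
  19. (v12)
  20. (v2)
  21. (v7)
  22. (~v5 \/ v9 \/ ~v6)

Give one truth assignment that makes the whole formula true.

v1 = F, v2 = T, v3 = F, v4 = F, v5 = F, v6 = F, v7 = T, v8 = F, v9 = T, v10 = F, v11 = T, v12 = T, v13 = F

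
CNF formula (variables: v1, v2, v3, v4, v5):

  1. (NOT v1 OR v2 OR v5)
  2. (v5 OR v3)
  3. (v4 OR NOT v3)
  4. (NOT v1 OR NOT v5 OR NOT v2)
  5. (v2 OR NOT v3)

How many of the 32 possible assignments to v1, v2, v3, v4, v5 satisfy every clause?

9

Split on v2, then v3.
  v2=T, v3=T: remaining (v1,v4,v5) ∈ {(F,T,F); (F,T,T); (T,T,F)} — 3.
  v2=T, v3=F: remaining (v1,v4,v5) ∈ {(F,F,T); (F,T,T)} — 2.
  v2=F, v3=T: a clause becomes empty — 0.
  v2=F, v3=F: remaining (v1,v4,v5) ∈ {(F,F,T); (F,T,T); (T,F,T); (T,T,T)} — 4.
Total: 3 + 2 + 0 + 4 = 9.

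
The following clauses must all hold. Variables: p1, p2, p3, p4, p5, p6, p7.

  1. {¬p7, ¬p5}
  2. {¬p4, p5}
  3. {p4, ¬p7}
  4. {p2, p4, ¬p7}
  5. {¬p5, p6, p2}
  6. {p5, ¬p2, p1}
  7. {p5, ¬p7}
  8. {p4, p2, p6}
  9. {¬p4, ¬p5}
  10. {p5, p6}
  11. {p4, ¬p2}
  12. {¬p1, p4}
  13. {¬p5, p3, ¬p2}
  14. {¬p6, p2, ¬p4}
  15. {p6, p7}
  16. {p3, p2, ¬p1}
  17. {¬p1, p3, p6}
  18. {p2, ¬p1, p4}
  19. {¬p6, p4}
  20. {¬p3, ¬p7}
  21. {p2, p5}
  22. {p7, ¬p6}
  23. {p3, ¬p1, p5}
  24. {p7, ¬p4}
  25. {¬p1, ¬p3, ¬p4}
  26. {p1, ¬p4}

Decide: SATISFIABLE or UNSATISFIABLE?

p4 = True:
  propagation gives p5=True; an empty clause results — contradiction.
p4 = False:
  propagation gives p7=False, p2=False, p6=True; an empty clause results — contradiction.
Every branch closes, so no satisfying assignment exists.

UNSATISFIABLE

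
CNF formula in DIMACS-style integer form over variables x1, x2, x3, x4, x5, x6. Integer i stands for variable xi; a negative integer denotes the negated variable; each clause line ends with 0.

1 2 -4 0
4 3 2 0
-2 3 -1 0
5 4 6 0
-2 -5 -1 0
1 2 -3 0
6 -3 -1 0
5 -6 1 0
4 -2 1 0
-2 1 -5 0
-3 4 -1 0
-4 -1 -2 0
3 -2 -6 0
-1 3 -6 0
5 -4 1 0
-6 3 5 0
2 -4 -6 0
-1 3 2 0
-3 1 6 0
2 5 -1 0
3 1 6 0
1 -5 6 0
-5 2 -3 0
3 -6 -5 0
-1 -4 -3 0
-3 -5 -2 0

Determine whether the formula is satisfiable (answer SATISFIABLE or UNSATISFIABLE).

UNSATISFIABLE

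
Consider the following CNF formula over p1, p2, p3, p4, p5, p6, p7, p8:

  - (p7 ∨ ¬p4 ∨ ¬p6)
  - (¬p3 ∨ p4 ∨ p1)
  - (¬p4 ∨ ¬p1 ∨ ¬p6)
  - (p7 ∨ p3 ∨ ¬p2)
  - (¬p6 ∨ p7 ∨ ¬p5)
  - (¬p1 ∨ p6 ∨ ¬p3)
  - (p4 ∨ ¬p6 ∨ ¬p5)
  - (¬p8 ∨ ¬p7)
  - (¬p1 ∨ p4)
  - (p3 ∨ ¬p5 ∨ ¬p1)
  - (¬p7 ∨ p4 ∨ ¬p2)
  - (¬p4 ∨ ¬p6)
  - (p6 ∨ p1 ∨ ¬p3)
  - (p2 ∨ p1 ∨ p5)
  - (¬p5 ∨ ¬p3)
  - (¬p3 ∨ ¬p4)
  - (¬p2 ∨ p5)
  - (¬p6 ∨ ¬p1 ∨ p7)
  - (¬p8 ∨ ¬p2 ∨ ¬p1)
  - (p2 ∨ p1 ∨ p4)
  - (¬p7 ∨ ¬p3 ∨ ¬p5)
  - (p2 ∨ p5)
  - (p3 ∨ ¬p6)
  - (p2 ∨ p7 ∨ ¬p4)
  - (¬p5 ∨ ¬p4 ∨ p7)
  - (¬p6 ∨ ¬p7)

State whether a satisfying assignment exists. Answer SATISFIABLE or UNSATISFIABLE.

p8 occurs only negated in the remaining clauses — set p8 = False.
Set p1 = False and propagate.
The remaining clauses are satisfied by p2 = False, p3 = False, p4 = True, p5 = True, p6 = False, p7 = True.
Every clause has at least one true literal under this assignment.
So p1=F, p2=F, p3=F, p4=T, p5=T, p6=F, p7=T, p8=F is a satisfying assignment.

SATISFIABLE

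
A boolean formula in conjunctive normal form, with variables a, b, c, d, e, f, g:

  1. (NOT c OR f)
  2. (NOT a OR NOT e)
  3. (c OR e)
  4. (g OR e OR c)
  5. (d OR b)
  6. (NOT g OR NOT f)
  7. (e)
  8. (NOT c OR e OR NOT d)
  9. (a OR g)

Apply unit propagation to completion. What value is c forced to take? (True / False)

(e) is a unit clause: e = True.
(NOT a OR NOT e) with e = True leaves only NOT a, so a = False.
(g OR a) with a = False leaves only g, so g = True.
In (NOT g OR NOT f), NOT g is now false; NOT f must hold, so f = False.
In (NOT c OR f), f is now false; NOT c must hold, so c = False.

False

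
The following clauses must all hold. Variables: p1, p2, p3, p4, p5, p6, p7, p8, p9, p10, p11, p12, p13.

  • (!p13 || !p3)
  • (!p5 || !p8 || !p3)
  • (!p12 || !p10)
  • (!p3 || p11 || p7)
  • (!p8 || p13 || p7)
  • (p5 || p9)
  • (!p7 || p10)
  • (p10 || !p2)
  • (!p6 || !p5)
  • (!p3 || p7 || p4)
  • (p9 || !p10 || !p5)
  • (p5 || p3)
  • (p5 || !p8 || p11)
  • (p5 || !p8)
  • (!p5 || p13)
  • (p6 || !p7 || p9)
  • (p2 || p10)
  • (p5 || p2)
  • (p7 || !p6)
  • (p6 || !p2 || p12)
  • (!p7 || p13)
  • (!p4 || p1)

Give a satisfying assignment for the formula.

p1=True, p2=False, p3=False, p4=False, p5=True, p6=False, p7=True, p8=True, p9=True, p10=True, p11=True, p12=False, p13=True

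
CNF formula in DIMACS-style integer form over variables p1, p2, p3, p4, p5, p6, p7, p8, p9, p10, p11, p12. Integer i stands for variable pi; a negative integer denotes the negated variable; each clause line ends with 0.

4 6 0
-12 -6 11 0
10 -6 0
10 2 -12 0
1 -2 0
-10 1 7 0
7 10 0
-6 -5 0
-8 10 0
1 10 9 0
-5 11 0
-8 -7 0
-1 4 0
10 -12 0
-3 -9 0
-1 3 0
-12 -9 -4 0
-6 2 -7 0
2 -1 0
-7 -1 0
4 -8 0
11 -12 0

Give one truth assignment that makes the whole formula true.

p1 = T, p2 = T, p3 = T, p4 = T, p5 = T, p6 = F, p7 = F, p8 = T, p9 = F, p10 = T, p11 = T, p12 = F

p11 occurs only positively in the remaining clauses — set p11 = True.
p12 occurs only negated in the remaining clauses — set p12 = False.
Set p1 = True and propagate.
  then p4 is forced to True.
  then p3 is forced to True.
  then p9 is forced to False.
  then p2 is forced to True.
  then p7 is forced to False.
  then p10 is forced to True.
Branch on p5: take p5 = True.
  then p6 is forced to False.
p8 is now unconstrained; take p8 = True.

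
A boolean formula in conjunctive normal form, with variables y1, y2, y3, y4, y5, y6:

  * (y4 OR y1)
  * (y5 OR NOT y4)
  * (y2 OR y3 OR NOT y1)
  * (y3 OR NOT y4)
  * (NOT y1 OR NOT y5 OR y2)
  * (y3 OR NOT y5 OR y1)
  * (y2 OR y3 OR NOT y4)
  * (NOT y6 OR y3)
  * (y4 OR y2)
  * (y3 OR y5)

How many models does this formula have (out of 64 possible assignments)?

11

Split on y3, then y4.
  y3=T, y4=T: y6 free; 3 ways for (y1,y2,y5) × 2^1 = 6.
  y3=T, y4=F: remaining (y1,y2,y5,y6) ∈ {(T,T,F,F); (T,T,F,T); (T,T,T,F); (T,T,T,T)} — 4.
  y3=F, y4=T: a clause becomes empty — 0.
  y3=F, y4=F: remaining (y1,y2,y5,y6) ∈ {(T,T,T,F)} — 1.
Total: 6 + 4 + 0 + 1 = 11.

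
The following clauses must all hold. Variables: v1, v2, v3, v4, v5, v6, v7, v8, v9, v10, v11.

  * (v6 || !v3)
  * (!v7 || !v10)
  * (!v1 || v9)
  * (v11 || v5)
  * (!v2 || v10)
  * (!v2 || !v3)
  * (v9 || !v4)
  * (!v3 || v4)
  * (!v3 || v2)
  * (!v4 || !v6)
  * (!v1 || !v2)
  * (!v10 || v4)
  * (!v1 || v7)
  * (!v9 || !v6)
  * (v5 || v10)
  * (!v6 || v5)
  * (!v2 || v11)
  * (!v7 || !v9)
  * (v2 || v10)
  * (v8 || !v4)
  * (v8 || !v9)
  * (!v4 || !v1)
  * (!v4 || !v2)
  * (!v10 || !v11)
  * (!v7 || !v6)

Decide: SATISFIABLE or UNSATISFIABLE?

SATISFIABLE

v1 occurs only negated in the remaining clauses — set v1 = False.
v3 occurs only negated in the remaining clauses — set v3 = False.
Try v2 = False.
  then v10 is forced to True.
  then v7 is forced to False.
  then v4 is forced to True.
  then v9 is forced to True.
  then v6 is forced to False.
  then v8 is forced to True.
  then v11 is forced to False.
  then v5 is forced to True.
So v1=F, v2=F, v3=F, v4=T, v5=T, v6=F, v7=F, v8=T, v9=T, v10=T, v11=F is a satisfying assignment.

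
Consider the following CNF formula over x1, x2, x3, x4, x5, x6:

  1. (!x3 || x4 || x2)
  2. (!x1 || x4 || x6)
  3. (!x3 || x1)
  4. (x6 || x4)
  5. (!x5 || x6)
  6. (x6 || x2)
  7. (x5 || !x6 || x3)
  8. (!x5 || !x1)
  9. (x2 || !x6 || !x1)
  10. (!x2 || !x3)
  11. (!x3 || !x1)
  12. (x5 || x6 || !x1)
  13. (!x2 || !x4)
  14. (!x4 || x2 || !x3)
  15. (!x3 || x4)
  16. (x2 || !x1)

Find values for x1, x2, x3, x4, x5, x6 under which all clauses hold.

Set x1 = False and propagate.
  then x3 is forced to False.
For the remaining variables, x2 = False, x4 = True, x5 = True, x6 = True works.
Every clause has at least one true literal under this assignment.

x1=F, x2=F, x3=F, x4=T, x5=T, x6=T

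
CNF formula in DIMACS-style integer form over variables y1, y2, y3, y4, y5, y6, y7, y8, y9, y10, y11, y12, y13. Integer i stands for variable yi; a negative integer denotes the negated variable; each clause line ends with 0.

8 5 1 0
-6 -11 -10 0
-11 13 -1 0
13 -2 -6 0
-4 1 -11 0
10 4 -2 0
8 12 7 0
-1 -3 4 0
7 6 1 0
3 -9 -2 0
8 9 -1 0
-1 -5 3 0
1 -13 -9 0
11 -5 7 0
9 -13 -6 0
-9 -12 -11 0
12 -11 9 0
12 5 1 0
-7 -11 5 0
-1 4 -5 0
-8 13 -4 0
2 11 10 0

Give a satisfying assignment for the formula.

y1=False  y2=False  y3=True  y4=False  y5=True  y6=True  y7=True  y8=False  y9=True  y10=True  y11=False  y12=False  y13=False

Branch on y1: take y1 = False.
The remaining clauses are satisfied by y2 = False, y3 = True, y4 = False, y5 = True, y6 = True, y7 = True, y8 = False, y9 = True, y10 = True, y11 = False, y12 = False, y13 = False.
Every clause has at least one true literal under this assignment.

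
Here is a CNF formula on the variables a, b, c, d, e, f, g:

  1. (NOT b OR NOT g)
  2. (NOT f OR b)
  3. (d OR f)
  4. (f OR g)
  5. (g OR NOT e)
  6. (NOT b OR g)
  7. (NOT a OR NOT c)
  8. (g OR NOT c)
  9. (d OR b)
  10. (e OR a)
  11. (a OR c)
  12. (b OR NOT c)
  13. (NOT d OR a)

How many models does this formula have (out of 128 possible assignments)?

The models are:
  a=1 b=0 c=0 d=1 e=0 f=0 g=1
  a=1 b=0 c=0 d=1 e=1 f=0 g=1
Count: 2.

2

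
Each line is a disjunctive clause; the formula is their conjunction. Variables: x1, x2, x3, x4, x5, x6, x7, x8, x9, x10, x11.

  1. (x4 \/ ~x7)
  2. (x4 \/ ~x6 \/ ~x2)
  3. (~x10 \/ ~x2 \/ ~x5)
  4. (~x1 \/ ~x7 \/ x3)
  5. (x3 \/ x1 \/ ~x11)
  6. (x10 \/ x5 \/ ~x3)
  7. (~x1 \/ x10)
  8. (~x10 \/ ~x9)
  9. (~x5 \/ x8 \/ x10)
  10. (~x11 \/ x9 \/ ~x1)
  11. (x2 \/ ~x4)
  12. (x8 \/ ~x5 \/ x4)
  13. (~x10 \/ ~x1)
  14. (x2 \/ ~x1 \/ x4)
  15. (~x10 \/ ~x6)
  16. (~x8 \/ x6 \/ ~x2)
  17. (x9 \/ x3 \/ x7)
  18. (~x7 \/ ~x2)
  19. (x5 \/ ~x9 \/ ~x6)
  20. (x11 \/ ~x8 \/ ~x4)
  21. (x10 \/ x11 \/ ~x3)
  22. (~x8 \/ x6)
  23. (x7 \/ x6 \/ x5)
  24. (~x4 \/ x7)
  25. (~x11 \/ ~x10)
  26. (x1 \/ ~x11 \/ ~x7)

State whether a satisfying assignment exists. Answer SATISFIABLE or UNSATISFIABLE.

SATISFIABLE

Branch on x1: take x1 = False.
The remaining clauses are satisfied by x2 = False, x3 = True, x4 = False, x5 = True, x6 = True, x7 = False, x8 = True, x9 = False, x10 = False, x11 = True.
Every clause has at least one true literal under this assignment.
So x1=F  x2=F  x3=T  x4=F  x5=T  x6=T  x7=F  x8=T  x9=F  x10=F  x11=T is a satisfying assignment.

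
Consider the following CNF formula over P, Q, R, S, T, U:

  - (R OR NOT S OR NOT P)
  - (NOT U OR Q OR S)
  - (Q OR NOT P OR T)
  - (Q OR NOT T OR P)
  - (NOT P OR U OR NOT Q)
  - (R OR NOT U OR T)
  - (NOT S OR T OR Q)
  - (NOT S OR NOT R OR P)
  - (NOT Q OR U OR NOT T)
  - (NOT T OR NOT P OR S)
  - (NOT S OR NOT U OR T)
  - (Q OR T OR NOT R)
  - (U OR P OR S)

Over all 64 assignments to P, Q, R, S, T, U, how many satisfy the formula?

Split on T, then P.
  T=T, P=T: remaining (Q,R,S,U) ∈ {(F,T,T,F); (F,T,T,T); (T,T,T,T)} — 3.
  T=T, P=F: remaining (Q,R,S,U) ∈ {(T,F,F,T); (T,F,T,T); (T,T,F,T)} — 3.
  T=F, P=T: remaining (Q,R,S,U) ∈ {(T,T,F,T)} — 1.
  T=F, P=F: remaining (Q,R,S,U) ∈ {(T,F,T,F); (T,T,F,T)} — 2.
Total: 3 + 3 + 1 + 2 = 9.

9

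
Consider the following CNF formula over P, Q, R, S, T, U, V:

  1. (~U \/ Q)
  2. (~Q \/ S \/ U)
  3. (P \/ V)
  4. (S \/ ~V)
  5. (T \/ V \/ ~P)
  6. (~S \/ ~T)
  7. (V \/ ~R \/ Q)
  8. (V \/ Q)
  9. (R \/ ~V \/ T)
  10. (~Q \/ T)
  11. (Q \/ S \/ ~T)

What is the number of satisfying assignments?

Satisfying assignments:
  P=F Q=F R=T S=T T=F U=F V=T
  P=T Q=F R=T S=T T=F U=F V=T
  P=T Q=T R=F S=F T=T U=T V=F
  P=T Q=T R=T S=F T=T U=T V=F
Count: 4.

4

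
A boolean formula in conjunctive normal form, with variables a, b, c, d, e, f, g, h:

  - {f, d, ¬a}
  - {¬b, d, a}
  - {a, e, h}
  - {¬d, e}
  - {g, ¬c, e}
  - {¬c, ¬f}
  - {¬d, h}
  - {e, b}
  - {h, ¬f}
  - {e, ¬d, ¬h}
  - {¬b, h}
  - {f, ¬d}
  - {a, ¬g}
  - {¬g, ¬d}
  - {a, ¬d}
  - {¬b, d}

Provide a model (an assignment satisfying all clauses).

a=False, b=False, c=True, d=False, e=True, f=False, g=False, h=False

Check each clause:
  1. {¬a, d, f} — ¬a is true.
  2. {a, d, ¬b} — ¬b is true.
  3. {e, a, h} — e is true.
  4. {e, ¬d} — ¬d is true.
  5. {g, ¬c, e} — e is true.
  6. {¬c, ¬f} — ¬f is true.
  7. {¬d, h} — ¬d is true.
  8. {b, e} — e is true.
  9. {h, ¬f} — ¬f is true.
  10. {e, ¬d, ¬h} — ¬h is true.
  11. {h, ¬b} — ¬b is true.
  12. {¬d, f} — ¬d is true.
  13. {¬g, a} — ¬g is true.
  14. {¬g, ¬d} — ¬g is true.
  15. {¬d, a} — ¬d is true.
  16. {¬b, d} — ¬b is true.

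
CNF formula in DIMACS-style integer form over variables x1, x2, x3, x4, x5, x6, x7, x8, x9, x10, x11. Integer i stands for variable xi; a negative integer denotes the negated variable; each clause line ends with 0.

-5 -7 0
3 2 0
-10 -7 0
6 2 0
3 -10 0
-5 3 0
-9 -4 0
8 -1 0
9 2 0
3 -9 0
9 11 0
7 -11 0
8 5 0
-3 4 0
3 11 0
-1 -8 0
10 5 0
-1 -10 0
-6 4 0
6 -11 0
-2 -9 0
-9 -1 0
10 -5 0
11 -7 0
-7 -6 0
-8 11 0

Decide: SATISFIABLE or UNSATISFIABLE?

x3 = True:
  propagation gives x4=True, x9=False, x2=True, x11=True; an empty clause results — contradiction.
x3 = False:
  propagation gives x2=True, x10=False, x5=False; an empty clause results — contradiction.
Every branch closes, so no satisfying assignment exists.

UNSATISFIABLE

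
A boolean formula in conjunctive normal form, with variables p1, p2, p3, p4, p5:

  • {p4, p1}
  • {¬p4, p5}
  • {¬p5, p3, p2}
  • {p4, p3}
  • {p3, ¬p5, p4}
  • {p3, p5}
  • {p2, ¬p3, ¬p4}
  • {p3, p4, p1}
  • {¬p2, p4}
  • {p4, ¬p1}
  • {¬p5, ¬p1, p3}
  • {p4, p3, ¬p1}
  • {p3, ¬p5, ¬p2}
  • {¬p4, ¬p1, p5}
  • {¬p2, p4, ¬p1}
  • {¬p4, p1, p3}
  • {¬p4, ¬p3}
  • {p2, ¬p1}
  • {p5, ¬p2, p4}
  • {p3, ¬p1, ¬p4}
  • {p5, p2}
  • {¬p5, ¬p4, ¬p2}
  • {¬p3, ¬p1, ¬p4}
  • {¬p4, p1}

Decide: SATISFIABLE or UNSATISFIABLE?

p4 = True:
  propagation gives p5=True, p3=False, p2=True; an empty clause results — contradiction.
p4 = False:
  propagation gives p1=True; an empty clause results — contradiction.
Every branch closes, so no satisfying assignment exists.

UNSATISFIABLE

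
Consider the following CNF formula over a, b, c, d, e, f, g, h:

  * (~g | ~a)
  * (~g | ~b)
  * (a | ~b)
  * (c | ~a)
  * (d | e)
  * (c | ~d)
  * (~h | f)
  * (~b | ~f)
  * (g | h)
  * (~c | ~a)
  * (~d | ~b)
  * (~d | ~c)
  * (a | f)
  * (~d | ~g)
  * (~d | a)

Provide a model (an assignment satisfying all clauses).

Pure literal: b appears only negated; assign b = False.
e occurs only positively in the remaining clauses — set e = True.
Set a = False and propagate.
  then f is forced to True.
  then d is forced to False.
Set g = False and propagate.
  then h is forced to True.
c is now unconstrained; take c = False.

a = F, b = F, c = F, d = F, e = T, f = T, g = F, h = T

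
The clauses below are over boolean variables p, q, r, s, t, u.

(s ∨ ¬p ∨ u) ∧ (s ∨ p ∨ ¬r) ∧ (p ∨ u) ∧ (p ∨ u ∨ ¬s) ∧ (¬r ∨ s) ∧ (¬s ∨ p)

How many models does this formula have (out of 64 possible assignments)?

24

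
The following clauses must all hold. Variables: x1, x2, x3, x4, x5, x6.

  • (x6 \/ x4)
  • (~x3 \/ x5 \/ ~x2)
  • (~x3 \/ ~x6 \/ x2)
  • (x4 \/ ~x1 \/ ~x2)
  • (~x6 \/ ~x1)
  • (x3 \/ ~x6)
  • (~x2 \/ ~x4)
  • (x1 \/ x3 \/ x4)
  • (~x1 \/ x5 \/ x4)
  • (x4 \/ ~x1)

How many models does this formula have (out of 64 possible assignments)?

Split on x4, then x1.
  x4=T, x1=T: remaining (x2,x3,x5,x6) ∈ {(F,F,F,F); (F,F,T,F); (F,T,F,F); (F,T,T,F)} — 4.
  x4=T, x1=F: remaining (x2,x3,x5,x6) ∈ {(F,F,F,F); (F,F,T,F); (F,T,F,F); (F,T,T,F)} — 4.
  x4=F, x1=T: a clause becomes empty — 0.
  x4=F, x1=F: remaining (x2,x3,x5,x6) ∈ {(T,T,T,T)} — 1.
Total: 4 + 4 + 0 + 1 = 9.

9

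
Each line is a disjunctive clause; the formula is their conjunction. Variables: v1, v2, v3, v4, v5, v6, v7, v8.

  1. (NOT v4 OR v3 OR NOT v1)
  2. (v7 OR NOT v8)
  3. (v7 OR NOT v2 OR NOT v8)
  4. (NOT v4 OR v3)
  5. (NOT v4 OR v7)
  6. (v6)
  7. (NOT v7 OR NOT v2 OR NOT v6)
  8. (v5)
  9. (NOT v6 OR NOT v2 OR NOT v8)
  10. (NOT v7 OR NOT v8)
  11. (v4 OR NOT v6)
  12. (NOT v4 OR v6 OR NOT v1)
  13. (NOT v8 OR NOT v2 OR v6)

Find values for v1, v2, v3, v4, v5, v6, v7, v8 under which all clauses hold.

Unit propagation: (v6) forces v6 = True.
(v5) is a unit clause, so v5 = True.
The clause (v4) is unit: v4 must be True.
Unit propagation: (v3) forces v3 = True.
The clause (v7) is unit: v7 must be True.
(NOT v2) is a unit clause, so v2 = False.
Unit propagation: (NOT v8) forces v8 = False.
v1 is now unconstrained; take v1 = True.
Every clause has at least one true literal under this assignment.

v1=T, v2=F, v3=T, v4=T, v5=T, v6=T, v7=T, v8=F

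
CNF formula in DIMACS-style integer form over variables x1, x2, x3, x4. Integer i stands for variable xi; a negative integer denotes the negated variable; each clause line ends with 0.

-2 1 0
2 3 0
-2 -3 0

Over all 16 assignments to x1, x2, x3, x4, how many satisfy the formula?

6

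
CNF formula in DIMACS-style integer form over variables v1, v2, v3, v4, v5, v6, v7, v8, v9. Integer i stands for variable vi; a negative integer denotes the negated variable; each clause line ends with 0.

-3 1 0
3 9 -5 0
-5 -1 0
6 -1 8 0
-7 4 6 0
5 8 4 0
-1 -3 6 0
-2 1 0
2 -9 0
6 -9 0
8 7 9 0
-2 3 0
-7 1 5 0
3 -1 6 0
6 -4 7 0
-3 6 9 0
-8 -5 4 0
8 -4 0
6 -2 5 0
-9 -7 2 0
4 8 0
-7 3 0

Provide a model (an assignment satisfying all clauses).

v1 = 1  v2 = 1  v3 = 1  v4 = 0  v5 = 0  v6 = 1  v7 = 1  v8 = 1  v9 = 0

Check each clause:
  1. {¬v3, v1} — v1 is true.
  2. {¬v5, v3, v9} — v3 is true.
  3. {¬v1, ¬v5} — ¬v5 is true.
  4. {v6, ¬v1, v8} — v8 is true.
  5. {v6, v4, ¬v7} — v6 is true.
  6. {v4, v5, v8} — v8 is true.
  7. {¬v3, v6, ¬v1} — v6 is true.
  8. {¬v2, v1} — v1 is true.
  9. {¬v9, v2} — v2 is true.
  10. {¬v9, v6} — v6 is true.
  11. {v9, v8, v7} — v8 is true.
  12. {¬v2, v3} — v3 is true.
  13. {¬v7, v1, v5} — v1 is true.
  14. {¬v1, v3, v6} — v3 is true.
  15. {¬v4, v7, v6} — ¬v4 is true.
  16. {v9, ¬v3, v6} — v6 is true.
  17. {v4, ¬v5, ¬v8} — ¬v5 is true.
  18. {¬v4, v8} — v8 is true.
  19. {¬v2, v6, v5} — v6 is true.
  20. {¬v9, ¬v7, v2} — v2 is true.
  21. {v4, v8} — v8 is true.
  22. {¬v7, v3} — v3 is true.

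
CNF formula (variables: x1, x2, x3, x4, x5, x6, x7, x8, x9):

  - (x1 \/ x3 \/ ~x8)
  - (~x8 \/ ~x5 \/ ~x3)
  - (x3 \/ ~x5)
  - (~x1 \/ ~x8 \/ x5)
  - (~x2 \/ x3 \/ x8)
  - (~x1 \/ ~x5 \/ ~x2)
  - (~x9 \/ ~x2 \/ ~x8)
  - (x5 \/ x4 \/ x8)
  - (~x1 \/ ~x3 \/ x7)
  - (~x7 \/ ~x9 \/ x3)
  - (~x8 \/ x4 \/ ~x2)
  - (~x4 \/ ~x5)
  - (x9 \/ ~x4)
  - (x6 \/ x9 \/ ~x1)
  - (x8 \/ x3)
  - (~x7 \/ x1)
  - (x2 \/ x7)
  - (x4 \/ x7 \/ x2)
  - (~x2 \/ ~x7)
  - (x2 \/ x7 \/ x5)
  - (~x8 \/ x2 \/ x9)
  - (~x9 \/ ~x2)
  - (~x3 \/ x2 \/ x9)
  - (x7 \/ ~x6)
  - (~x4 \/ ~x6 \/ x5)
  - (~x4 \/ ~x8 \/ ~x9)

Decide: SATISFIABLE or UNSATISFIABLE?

SATISFIABLE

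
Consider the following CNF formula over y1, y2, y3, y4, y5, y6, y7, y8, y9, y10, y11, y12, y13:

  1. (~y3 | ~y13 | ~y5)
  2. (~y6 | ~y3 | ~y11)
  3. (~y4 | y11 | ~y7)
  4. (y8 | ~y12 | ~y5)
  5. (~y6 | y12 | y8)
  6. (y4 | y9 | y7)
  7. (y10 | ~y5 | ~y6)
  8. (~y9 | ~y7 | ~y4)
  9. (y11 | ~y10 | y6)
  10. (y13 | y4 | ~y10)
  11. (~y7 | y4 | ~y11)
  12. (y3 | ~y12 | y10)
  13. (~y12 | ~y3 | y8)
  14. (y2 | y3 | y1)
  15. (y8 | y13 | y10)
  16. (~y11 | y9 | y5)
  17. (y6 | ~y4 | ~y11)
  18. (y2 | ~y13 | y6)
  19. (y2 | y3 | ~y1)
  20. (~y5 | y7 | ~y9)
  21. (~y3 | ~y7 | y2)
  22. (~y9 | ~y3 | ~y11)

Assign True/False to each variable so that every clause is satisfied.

y1 = T  y2 = T  y3 = F  y4 = F  y5 = F  y6 = T  y7 = F  y8 = T  y9 = T  y10 = F  y11 = F  y12 = F  y13 = T

Check each clause:
  1. (~y5 | ~y3 | ~y13) — ~y5 is true.
  2. (~y6 | ~y11 | ~y3) — ~y3 is true.
  3. (~y7 | y11 | ~y4) — ~y7 is true.
  4. (~y5 | ~y12 | y8) — y8 is true.
  5. (~y6 | y8 | y12) — y8 is true.
  6. (y7 | y4 | y9) — y9 is true.
  7. (y10 | ~y6 | ~y5) — ~y5 is true.
  8. (~y9 | ~y7 | ~y4) — ~y7 is true.
  9. (y6 | y11 | ~y10) — y6 is true.
  10. (y4 | ~y10 | y13) — y13 is true.
  11. (y4 | ~y11 | ~y7) — ~y7 is true.
  12. (~y12 | y3 | y10) — ~y12 is true.
  13. (~y12 | ~y3 | y8) — y8 is true.
  14. (y3 | y1 | y2) — y1 is true.
  15. (y13 | y10 | y8) — y8 is true.
  16. (y9 | ~y11 | y5) — y9 is true.
  17. (~y4 | y6 | ~y11) — ~y4 is true.
  18. (y6 | ~y13 | y2) — y2 is true.
  19. (y3 | ~y1 | y2) — y2 is true.
  20. (~y5 | ~y9 | y7) — ~y5 is true.
  21. (y2 | ~y7 | ~y3) — ~y7 is true.
  22. (~y9 | ~y11 | ~y3) — ~y11 is true.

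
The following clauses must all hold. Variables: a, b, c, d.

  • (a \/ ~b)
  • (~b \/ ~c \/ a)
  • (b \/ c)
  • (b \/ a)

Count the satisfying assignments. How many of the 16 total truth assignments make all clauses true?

The models are:
  a=T b=F c=T d=F
  a=T b=F c=T d=T
  a=T b=T c=F d=F
  a=T b=T c=F d=T
  a=T b=T c=T d=F
  a=T b=T c=T d=T
Count: 6.

6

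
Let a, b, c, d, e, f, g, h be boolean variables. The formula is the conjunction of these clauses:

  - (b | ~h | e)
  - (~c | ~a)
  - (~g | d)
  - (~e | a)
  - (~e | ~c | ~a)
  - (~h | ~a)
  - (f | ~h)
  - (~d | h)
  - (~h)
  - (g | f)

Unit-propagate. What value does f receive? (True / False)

Unit clause (~h) sets h = False.
From (~d | h) and h = False: d = False.
From (d | ~g) and d = False: g = False.
From (f | g) and g = False: f = True.

True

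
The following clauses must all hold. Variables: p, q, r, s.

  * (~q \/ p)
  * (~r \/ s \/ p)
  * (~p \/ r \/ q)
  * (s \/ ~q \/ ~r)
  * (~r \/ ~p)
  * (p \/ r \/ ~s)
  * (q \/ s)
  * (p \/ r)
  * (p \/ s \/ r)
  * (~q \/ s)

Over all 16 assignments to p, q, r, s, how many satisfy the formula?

Satisfying assignments:
  p=0 q=0 r=1 s=1
  p=1 q=1 r=0 s=1
Count: 2.

2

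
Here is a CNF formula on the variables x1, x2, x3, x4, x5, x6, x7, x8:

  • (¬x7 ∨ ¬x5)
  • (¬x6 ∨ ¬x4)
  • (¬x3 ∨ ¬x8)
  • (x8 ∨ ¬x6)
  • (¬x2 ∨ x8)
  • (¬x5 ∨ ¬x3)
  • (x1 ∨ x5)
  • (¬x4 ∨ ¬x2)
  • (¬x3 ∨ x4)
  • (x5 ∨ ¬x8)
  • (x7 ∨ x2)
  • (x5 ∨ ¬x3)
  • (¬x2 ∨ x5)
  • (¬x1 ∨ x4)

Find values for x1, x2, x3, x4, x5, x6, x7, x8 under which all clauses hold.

x1=T, x2=F, x3=F, x4=T, x5=F, x6=F, x7=T, x8=F

Check each clause:
  1. (¬x5 ∨ ¬x7) — ¬x5 is true.
  2. (¬x6 ∨ ¬x4) — ¬x6 is true.
  3. (¬x3 ∨ ¬x8) — ¬x8 is true.
  4. (x8 ∨ ¬x6) — ¬x6 is true.
  5. (x8 ∨ ¬x2) — ¬x2 is true.
  6. (¬x3 ∨ ¬x5) — ¬x5 is true.
  7. (x5 ∨ x1) — x1 is true.
  8. (¬x2 ∨ ¬x4) — ¬x2 is true.
  9. (¬x3 ∨ x4) — x4 is true.
  10. (x5 ∨ ¬x8) — ¬x8 is true.
  11. (x2 ∨ x7) — x7 is true.
  12. (¬x3 ∨ x5) — ¬x3 is true.
  13. (¬x2 ∨ x5) — ¬x2 is true.
  14. (x4 ∨ ¬x1) — x4 is true.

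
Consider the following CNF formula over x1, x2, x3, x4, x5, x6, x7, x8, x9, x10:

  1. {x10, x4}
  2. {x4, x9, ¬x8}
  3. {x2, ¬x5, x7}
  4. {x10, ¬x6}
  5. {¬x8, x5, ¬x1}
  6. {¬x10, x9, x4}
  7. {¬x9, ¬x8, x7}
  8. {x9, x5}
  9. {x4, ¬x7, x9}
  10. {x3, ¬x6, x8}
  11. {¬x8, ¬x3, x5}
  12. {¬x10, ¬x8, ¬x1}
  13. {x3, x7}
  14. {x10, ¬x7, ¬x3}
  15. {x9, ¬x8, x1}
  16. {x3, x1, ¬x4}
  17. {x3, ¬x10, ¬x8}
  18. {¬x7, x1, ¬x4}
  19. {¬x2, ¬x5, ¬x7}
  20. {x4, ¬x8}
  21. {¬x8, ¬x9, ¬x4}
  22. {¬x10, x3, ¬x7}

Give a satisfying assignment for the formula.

x1 = 1, x2 = 1, x3 = 1, x4 = 0, x5 = 0, x6 = 1, x7 = 1, x8 = 0, x9 = 1, x10 = 1

Check each clause:
  1. {x4, x10} — x10 is true.
  2. {¬x8, x4, x9} — ¬x8 is true.
  3. {x7, x2, ¬x5} — x2 is true.
  4. {¬x6, x10} — x10 is true.
  5. {¬x8, ¬x1, x5} — ¬x8 is true.
  6. {x9, ¬x10, x4} — x9 is true.
  7. {¬x9, x7, ¬x8} — ¬x8 is true.
  8. {x5, x9} — x9 is true.
  9. {x9, ¬x7, x4} — x9 is true.
  10. {x3, x8, ¬x6} — x3 is true.
  11. {¬x3, x5, ¬x8} — ¬x8 is true.
  12. {¬x1, ¬x10, ¬x8} — ¬x8 is true.
  13. {x7, x3} — x3 is true.
  14. {x10, ¬x3, ¬x7} — x10 is true.
  15. {x1, ¬x8, x9} — ¬x8 is true.
  16. {x3, x1, ¬x4} — x1 is true.
  17. {x3, ¬x8, ¬x10} — ¬x8 is true.
  18. {¬x7, x1, ¬x4} — ¬x4 is true.
  19. {¬x7, ¬x2, ¬x5} — ¬x5 is true.
  20. {x4, ¬x8} — ¬x8 is true.
  21. {¬x4, ¬x9, ¬x8} — ¬x8 is true.
  22. {¬x7, ¬x10, x3} — x3 is true.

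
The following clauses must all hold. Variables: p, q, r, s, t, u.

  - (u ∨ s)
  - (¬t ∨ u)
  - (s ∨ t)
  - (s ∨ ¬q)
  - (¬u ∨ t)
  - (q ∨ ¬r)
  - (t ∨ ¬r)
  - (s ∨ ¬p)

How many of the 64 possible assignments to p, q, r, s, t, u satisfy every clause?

Split on s, then t.
  s=1, t=1: p free; 3 ways for (q,r,u) × 2^1 = 6.
  s=1, t=0: remaining (p,q,r,u) ∈ {(0,0,0,0); (0,1,0,0); (1,0,0,0); (1,1,0,0)} — 4.
  s=0, t=1: remaining (p,q,r,u) ∈ {(0,0,0,1)} — 1.
  s=0, t=0: a clause becomes empty — 0.
Total: 6 + 4 + 1 + 0 = 11.

11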